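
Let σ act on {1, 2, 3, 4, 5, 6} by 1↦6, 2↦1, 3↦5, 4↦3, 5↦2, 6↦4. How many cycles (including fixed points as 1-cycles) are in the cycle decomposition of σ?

Cycle decomposition: (1 6 4 3 5 2).
1 cycle.

1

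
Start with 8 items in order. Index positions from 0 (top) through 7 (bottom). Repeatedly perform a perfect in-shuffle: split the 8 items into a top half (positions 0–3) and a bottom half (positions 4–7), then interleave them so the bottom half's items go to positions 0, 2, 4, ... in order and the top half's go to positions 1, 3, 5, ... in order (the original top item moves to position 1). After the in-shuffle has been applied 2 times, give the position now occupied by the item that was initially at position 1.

Track the item's position through each in-shuffle:
1 → 3 → 7

7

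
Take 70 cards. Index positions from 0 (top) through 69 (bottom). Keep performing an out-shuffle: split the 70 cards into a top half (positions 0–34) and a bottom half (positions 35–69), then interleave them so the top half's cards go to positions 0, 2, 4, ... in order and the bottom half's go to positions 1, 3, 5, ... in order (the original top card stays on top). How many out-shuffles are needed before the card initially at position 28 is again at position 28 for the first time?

22

Follow position 28 under repeated out-shuffles:
28 → 56 → 43 → 17 → 34 → 68 → 67 → 65 → ... → 28 (length 22)
It first returns after 22 out-shuffles.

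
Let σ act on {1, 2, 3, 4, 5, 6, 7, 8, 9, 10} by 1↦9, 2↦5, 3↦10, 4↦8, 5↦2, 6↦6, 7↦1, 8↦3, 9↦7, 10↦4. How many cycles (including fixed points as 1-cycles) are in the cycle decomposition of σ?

4

Cycle decomposition: (1 9 7) (2 5) (3 10 4 8) (6).
4 cycles.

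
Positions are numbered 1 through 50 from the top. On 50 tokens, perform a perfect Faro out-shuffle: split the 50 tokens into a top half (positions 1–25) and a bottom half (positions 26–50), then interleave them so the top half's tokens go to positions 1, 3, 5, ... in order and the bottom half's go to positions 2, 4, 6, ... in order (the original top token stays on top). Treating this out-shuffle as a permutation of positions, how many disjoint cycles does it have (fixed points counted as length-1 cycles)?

Trace each unvisited position around until it returns:
(1) (2 3 5 9 17 33 ... len 21) (4 7 13 25 49 48 ... len 21) (8 15 29) (22 43 36) (50)
6 cycles in total.

6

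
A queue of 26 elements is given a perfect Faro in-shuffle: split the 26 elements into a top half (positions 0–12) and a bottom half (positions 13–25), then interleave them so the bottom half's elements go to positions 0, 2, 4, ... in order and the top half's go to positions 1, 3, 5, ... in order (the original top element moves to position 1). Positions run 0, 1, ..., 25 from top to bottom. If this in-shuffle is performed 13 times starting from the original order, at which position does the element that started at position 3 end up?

Track position through each in-shuffle: 3 → 7 → 15 → 4 → 9 → ... (continuing for 13 shuffles total) → 16.

16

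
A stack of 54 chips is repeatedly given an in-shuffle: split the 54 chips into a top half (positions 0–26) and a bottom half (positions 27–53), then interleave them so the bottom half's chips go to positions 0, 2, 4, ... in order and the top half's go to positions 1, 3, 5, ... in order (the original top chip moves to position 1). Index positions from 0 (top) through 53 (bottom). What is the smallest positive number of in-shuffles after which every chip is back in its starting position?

20

The in-shuffle permutes the 54 positions with cycle lengths [4, 10, 20, 20].
Every chip is home exactly when every cycle has completed a whole number of laps, i.e. after lcm(4, 10, 20) = 20 in-shuffles.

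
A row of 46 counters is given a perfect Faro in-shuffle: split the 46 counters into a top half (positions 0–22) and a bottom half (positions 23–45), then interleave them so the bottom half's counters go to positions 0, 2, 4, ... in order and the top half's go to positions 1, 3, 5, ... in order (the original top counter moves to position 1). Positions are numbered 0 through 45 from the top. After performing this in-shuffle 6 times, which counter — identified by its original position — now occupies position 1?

Work backwards from position 1, undoing one in-shuffle at a time:
1 ← 0 ← 23 ← 11 ← 5 ← 2 ← 24
So the counter now at position 1 started at position 24.

24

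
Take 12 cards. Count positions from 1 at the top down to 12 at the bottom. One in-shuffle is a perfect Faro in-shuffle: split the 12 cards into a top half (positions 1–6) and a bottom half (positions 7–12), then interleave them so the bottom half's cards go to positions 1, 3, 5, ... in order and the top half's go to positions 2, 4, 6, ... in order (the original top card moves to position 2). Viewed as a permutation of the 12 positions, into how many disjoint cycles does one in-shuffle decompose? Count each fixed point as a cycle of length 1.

Trace each unvisited position around until it returns:
(1 2 4 8 3 6 ... len 12)
1 cycle in total.

1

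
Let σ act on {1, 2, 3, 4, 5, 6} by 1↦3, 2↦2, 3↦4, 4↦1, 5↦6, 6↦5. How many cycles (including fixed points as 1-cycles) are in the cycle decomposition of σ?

3

Cycle decomposition: (1 3 4) (2) (5 6).
3 cycles.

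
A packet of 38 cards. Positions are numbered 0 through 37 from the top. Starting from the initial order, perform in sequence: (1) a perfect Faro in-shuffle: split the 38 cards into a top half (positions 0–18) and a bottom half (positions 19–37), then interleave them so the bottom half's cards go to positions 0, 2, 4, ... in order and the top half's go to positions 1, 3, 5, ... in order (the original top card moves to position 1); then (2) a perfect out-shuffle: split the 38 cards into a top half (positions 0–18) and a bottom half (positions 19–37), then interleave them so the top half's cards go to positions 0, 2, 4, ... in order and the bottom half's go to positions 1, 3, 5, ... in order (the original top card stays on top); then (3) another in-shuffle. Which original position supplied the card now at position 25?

22

Undo the operations in reverse order, starting from position 25:
  undo op 3 (in-shuffle, from top half): 25 ← 12
  undo op 2 (out-shuffle, from top half): 12 ← 6
  undo op 1 (in-shuffle, from bottom half): 6 ← 22
So the card at position 25 came from original position 22.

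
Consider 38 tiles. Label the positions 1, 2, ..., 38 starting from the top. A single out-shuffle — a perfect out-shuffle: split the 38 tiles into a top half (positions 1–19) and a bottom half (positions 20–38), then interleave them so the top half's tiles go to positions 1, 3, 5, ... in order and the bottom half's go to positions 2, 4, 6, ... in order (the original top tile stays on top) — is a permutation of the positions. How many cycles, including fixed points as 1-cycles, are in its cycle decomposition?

Trace each unvisited position around until it returns:
(1) (2 3 5 9 17 33 ... len 36) (38)
3 cycles in total.

3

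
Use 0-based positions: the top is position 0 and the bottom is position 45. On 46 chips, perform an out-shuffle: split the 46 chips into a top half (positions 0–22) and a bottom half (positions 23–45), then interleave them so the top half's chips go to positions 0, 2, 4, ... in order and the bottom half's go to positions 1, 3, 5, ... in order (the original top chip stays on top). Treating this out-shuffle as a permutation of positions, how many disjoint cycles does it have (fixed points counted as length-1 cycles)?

9

Trace each unvisited position around until it returns:
(0) (1 2 4 8 16 32 ... len 12) (3 6 12 24) (5 10 20 40 35 25) (7 14 28 11 22 44 ... len 12) (9 18 36 27) (15 30) (21 42 39 33) ... plus 1 more
9 cycles in total.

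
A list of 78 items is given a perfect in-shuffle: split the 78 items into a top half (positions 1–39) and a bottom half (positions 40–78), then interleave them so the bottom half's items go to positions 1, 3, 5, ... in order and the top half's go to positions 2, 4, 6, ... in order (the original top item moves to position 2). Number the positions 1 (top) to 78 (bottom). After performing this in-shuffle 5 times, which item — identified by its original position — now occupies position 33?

43

Work backwards from position 33, undoing one in-shuffle at a time:
33 ← 56 ← 28 ← 14 ← 7 ← 43
So the item now at position 33 started at position 43.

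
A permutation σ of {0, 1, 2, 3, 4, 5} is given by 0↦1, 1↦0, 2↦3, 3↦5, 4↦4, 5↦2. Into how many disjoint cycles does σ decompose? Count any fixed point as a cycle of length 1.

Cycle decomposition: (0 1) (2 3 5) (4).
3 cycles.

3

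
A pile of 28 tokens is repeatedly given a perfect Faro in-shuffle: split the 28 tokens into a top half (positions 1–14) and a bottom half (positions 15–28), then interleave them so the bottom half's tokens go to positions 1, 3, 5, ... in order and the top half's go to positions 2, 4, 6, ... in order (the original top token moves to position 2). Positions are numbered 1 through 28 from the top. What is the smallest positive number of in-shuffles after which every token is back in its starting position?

The in-shuffle permutes the 28 positions with cycle lengths [28].
Every token is home exactly when every cycle has completed a whole number of laps, i.e. after lcm(28) = 28 in-shuffles.

28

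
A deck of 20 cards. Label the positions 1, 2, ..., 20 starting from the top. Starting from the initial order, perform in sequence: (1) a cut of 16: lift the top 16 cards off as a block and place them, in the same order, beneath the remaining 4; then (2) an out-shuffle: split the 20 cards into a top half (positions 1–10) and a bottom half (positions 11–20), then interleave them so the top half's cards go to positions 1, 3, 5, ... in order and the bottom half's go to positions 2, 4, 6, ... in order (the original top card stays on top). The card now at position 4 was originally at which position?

Undo the operations in reverse order, starting from position 4:
  undo op 2 (out-shuffle, from bottom half): 4 ← 12
  undo op 1 (cut 16): 12 ← 8
So the card at position 4 came from original position 8.

8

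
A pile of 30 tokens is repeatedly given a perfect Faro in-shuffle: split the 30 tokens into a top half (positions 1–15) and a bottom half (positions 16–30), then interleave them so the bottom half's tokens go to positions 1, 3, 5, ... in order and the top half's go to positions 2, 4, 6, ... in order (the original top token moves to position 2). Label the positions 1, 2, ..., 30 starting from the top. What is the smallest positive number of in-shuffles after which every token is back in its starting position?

The in-shuffle permutes the 30 positions with cycle lengths [5, 5, 5, 5, 5, 5].
Every token is home exactly when every cycle has completed a whole number of laps, i.e. after lcm(5) = 5 in-shuffles.

5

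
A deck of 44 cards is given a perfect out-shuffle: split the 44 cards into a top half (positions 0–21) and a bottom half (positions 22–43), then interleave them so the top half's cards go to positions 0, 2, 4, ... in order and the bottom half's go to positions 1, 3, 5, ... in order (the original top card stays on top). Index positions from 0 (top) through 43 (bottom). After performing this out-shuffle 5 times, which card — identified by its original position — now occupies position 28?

17

Work backwards from position 28, undoing one out-shuffle at a time:
28 ← 14 ← 7 ← 25 ← 34 ← 17
So the card now at position 28 started at position 17.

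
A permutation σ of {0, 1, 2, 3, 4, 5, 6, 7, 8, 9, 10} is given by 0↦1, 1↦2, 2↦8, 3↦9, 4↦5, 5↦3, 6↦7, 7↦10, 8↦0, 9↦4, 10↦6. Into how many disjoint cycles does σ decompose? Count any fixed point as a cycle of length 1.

3

Cycle decomposition: (0 1 2 8) (3 9 4 5) (6 7 10).
3 cycles.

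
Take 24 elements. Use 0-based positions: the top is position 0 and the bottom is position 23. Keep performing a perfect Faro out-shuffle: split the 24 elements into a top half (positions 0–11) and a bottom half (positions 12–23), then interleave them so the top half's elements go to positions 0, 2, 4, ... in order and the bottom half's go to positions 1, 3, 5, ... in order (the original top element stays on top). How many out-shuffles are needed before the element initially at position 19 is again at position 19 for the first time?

11

Follow position 19 under repeated out-shuffles:
19 → 15 → 7 → 14 → 5 → 10 → 20 → 17 → 11 → 22 → 21 → 19
It first returns after 11 out-shuffles.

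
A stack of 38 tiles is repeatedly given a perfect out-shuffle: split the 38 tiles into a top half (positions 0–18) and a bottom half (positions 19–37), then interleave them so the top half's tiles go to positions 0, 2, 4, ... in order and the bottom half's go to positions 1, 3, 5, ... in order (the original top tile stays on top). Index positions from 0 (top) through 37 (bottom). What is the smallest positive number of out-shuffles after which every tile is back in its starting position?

The out-shuffle permutes the 38 positions with cycle lengths [1, 1, 36].
Every tile is home exactly when every cycle has completed a whole number of laps, i.e. after lcm(1, 36) = 36 out-shuffles.

36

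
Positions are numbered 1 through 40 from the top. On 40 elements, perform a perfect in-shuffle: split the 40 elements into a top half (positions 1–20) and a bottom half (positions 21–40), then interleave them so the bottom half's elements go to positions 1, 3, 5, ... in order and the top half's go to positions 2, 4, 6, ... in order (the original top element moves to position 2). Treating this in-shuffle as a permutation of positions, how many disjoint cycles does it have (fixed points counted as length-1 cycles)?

Trace each unvisited position around until it returns:
(1 2 4 8 16 32 ... len 20) (3 6 12 24 7 14 ... len 20)
2 cycles in total.

2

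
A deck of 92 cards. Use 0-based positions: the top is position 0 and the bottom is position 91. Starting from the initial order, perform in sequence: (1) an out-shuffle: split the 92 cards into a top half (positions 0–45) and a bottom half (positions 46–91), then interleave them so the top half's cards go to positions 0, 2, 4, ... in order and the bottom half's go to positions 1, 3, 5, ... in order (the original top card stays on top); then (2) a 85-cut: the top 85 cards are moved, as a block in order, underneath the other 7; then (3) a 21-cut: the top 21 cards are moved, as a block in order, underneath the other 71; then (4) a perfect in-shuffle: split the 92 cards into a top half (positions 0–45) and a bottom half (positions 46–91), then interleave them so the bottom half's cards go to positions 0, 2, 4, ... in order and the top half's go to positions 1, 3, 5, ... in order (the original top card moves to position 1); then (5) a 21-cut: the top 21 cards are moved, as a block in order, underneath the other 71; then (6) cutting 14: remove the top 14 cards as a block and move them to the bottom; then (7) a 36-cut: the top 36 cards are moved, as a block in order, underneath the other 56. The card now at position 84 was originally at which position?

68

Undo the operations in reverse order, starting from position 84:
  undo op 7 (cut 36): 84 ← 28
  undo op 6 (cut 14): 28 ← 42
  undo op 5 (cut 21): 42 ← 63
  undo op 4 (in-shuffle, from top half): 63 ← 31
  undo op 3 (cut 21): 31 ← 52
  undo op 2 (cut 85): 52 ← 45
  undo op 1 (out-shuffle, from bottom half): 45 ← 68
So the card at position 84 came from original position 68.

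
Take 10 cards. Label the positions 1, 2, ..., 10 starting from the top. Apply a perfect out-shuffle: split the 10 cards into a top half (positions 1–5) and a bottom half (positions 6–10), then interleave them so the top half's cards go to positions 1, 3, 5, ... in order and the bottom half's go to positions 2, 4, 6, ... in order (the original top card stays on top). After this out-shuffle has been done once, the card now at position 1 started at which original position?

1

Work backwards from position 1, undoing one out-shuffle at a time:
1 ← 1
So the card now at position 1 started at position 1.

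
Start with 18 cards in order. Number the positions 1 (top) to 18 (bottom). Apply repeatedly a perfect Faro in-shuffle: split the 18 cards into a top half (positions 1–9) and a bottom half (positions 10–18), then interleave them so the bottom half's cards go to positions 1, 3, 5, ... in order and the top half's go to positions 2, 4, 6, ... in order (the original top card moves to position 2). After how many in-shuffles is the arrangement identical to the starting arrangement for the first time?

The in-shuffle permutes the 18 positions with cycle lengths [18].
Every card is home exactly when every cycle has completed a whole number of laps, i.e. after lcm(18) = 18 in-shuffles.

18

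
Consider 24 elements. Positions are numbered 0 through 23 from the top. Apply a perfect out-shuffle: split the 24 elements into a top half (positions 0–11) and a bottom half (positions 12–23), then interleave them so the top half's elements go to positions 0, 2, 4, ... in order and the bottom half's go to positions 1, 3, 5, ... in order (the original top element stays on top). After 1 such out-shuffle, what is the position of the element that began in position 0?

0

Position 0 is a fixed point of every out-shuffle, so the element never moves.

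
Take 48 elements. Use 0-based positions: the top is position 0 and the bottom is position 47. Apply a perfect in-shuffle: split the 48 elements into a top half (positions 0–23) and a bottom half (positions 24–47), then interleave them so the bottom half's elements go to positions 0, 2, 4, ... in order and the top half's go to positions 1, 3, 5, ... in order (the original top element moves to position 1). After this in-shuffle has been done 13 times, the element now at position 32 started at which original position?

Work backwards from position 32, undoing one in-shuffle at a time:
32 ← 40 ← 44 ← 46 ← 47 ← ... ← 19 (13 steps).
So the element now at position 32 started at position 19.

19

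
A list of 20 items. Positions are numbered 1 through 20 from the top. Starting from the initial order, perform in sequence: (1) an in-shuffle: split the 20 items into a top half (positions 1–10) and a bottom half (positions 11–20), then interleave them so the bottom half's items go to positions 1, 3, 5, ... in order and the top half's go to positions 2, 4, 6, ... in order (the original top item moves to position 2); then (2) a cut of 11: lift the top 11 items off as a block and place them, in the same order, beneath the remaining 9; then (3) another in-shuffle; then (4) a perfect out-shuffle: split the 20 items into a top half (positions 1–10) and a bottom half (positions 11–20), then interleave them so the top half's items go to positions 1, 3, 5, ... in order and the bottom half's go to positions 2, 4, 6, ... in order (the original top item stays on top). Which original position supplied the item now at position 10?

Undo the operations in reverse order, starting from position 10:
  undo op 4 (out-shuffle, from bottom half): 10 ← 15
  undo op 3 (in-shuffle, from bottom half): 15 ← 18
  undo op 2 (cut 11): 18 ← 9
  undo op 1 (in-shuffle, from bottom half): 9 ← 15
So the item at position 10 came from original position 15.

15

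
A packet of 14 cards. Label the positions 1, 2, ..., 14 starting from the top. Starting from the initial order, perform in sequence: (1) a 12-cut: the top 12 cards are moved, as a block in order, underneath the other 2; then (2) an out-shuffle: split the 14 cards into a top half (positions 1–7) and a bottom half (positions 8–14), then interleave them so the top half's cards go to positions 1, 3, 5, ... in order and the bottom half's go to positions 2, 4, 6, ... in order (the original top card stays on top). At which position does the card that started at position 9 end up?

Track the card from position 9 forward through each operation:
  after op 1 (cut 12): 9 → 11
  after op 2 (out-shuffle): 11 → 8

8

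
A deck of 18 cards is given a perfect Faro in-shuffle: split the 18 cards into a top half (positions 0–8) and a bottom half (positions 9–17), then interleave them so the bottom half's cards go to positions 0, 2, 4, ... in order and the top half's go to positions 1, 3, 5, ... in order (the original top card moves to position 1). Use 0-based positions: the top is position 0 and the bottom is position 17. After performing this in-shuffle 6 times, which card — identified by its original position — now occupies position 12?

9

Work backwards from position 12, undoing one in-shuffle at a time:
12 ← 15 ← 7 ← 3 ← 1 ← 0 ← 9
So the card now at position 12 started at position 9.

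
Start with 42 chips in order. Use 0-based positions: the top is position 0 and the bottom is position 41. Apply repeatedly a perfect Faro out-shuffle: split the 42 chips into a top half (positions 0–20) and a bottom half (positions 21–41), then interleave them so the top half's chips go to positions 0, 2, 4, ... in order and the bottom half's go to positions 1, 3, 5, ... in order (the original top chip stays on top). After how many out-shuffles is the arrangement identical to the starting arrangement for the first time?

The out-shuffle permutes the 42 positions with cycle lengths [1, 1, 20, 20].
Every chip is home exactly when every cycle has completed a whole number of laps, i.e. after lcm(1, 20) = 20 out-shuffles.

20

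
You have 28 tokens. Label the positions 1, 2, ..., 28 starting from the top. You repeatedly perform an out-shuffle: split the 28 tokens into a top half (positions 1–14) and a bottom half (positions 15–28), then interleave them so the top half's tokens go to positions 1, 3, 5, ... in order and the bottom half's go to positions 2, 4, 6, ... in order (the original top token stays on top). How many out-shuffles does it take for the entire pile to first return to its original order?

The out-shuffle permutes the 28 positions with cycle lengths [1, 1, 2, 6, 18].
Every token is home exactly when every cycle has completed a whole number of laps, i.e. after lcm(1, 2, 6, 18) = 18 out-shuffles.

18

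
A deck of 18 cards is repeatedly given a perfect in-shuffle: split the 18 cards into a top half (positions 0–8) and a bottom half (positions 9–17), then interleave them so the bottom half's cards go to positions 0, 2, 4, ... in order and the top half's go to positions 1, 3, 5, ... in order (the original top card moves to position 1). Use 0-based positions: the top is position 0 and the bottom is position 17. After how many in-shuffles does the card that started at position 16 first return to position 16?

Follow position 16 under repeated in-shuffles:
16 → 14 → 10 → 2 → 5 → 11 → 4 → 9 → 0 → 1 → 3 → 7 → 15 → 12 → 6 → 13 → 8 → 17 → 16
It first returns after 18 in-shuffles.

18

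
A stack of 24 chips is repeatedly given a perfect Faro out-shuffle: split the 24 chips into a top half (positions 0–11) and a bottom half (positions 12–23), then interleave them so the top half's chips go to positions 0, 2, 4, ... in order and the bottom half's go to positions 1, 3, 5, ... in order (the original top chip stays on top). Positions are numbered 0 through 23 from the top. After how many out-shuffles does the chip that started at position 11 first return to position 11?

11

Follow position 11 under repeated out-shuffles:
11 → 22 → 21 → 19 → 15 → 7 → 14 → 5 → 10 → 20 → 17 → 11
It first returns after 11 out-shuffles.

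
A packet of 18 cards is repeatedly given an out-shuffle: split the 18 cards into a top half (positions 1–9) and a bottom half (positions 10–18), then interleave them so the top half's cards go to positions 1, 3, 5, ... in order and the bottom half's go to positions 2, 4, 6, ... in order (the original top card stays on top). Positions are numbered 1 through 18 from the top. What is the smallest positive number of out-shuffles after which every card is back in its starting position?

8

The out-shuffle permutes the 18 positions with cycle lengths [1, 1, 8, 8].
Every card is home exactly when every cycle has completed a whole number of laps, i.e. after lcm(1, 8) = 8 out-shuffles.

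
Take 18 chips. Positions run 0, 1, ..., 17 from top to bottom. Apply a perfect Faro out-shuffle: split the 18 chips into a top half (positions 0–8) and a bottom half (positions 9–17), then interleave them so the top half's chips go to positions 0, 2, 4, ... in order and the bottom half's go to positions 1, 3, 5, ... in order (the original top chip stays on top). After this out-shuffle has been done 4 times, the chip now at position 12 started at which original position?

5

Work backwards from position 12, undoing one out-shuffle at a time:
12 ← 6 ← 3 ← 10 ← 5
So the chip now at position 12 started at position 5.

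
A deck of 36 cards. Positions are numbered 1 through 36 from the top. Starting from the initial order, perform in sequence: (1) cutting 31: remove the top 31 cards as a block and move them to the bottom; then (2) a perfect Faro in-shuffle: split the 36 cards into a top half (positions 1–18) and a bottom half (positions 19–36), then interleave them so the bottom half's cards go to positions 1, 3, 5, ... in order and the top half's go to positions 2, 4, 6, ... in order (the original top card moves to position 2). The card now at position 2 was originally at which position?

Undo the operations in reverse order, starting from position 2:
  undo op 2 (in-shuffle, from top half): 2 ← 1
  undo op 1 (cut 31): 1 ← 32
So the card at position 2 came from original position 32.

32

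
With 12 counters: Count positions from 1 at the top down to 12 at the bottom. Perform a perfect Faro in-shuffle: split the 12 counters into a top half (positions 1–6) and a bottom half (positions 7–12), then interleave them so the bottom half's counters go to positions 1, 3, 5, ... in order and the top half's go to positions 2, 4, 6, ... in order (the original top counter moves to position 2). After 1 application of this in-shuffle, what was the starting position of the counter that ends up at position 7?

Work backwards from position 7, undoing one in-shuffle at a time:
7 ← 10
So the counter now at position 7 started at position 10.

10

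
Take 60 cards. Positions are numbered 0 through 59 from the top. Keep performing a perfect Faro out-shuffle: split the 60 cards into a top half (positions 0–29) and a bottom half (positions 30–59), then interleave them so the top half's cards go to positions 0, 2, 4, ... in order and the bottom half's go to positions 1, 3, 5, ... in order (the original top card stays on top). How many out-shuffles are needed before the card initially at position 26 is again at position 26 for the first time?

58

Follow position 26 under repeated out-shuffles:
26 → 52 → 45 → 31 → 3 → 6 → 12 → 24 → ... → 26 (length 58)
It first returns after 58 out-shuffles.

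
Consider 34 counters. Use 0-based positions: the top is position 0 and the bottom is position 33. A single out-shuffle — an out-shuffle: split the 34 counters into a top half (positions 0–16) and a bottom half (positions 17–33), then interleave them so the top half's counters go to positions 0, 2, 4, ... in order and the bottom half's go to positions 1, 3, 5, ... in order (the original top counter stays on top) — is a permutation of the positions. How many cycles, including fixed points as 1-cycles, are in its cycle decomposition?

6

Trace each unvisited position around until it returns:
(0) (1 2 4 8 16 32 31 29 25 17) (3 6 12 24 15 30 27 21 9 18) (5 10 20 7 14 28 23 13 26 19) (11 22) (33)
6 cycles in total.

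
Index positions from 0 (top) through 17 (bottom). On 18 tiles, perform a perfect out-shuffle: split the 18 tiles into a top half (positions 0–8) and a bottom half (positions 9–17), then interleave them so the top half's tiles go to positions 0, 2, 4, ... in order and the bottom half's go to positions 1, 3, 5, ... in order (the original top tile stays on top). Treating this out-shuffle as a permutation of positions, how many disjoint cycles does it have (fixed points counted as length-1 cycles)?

Trace each unvisited position around until it returns:
(0) (1 2 4 8 16 15 13 9) (3 6 12 7 14 11 5 10) (17)
4 cycles in total.

4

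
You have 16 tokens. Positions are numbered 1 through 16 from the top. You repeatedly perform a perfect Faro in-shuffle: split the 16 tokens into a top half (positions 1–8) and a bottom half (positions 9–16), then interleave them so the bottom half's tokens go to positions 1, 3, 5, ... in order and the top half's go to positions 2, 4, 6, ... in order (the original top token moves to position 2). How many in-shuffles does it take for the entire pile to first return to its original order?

8

The in-shuffle permutes the 16 positions with cycle lengths [8, 8].
Every token is home exactly when every cycle has completed a whole number of laps, i.e. after lcm(8) = 8 in-shuffles.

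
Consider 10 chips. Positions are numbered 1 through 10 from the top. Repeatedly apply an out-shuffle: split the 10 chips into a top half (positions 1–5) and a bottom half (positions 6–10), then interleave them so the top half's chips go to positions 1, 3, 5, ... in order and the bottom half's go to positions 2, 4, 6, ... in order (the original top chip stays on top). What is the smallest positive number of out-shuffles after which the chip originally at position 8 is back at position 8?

6

Follow position 8 under repeated out-shuffles:
8 → 6 → 2 → 3 → 5 → 9 → 8
It first returns after 6 out-shuffles.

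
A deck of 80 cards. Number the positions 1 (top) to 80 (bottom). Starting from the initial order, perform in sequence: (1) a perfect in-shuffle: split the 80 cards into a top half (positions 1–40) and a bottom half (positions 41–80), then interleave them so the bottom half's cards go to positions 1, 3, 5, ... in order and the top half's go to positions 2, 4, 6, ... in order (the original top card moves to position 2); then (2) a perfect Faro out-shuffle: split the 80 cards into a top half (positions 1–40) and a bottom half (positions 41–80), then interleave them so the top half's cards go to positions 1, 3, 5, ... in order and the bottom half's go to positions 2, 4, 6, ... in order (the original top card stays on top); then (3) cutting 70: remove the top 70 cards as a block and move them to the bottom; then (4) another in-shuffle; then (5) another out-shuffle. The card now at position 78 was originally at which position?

Undo the operations in reverse order, starting from position 78:
  undo op 5 (out-shuffle, from bottom half): 78 ← 79
  undo op 4 (in-shuffle, from bottom half): 79 ← 80
  undo op 3 (cut 70): 80 ← 70
  undo op 2 (out-shuffle, from bottom half): 70 ← 75
  undo op 1 (in-shuffle, from bottom half): 75 ← 78
So the card at position 78 came from original position 78.

78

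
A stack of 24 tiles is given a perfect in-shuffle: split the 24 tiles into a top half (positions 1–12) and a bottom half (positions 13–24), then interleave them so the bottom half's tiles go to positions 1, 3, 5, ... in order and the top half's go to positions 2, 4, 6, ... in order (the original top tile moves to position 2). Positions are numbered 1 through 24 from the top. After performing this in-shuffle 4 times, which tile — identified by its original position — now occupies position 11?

21

Work backwards from position 11, undoing one in-shuffle at a time:
11 ← 18 ← 9 ← 17 ← 21
So the tile now at position 11 started at position 21.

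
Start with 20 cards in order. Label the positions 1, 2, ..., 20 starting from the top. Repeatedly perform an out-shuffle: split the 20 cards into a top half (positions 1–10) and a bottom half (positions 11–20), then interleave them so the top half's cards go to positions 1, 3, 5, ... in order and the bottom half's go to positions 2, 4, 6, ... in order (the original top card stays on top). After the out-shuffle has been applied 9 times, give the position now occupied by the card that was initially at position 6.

15

Track the card's position through each out-shuffle:
6 → 11 → 2 → 3 → 5 → 9 → 17 → 14 → 8 → 15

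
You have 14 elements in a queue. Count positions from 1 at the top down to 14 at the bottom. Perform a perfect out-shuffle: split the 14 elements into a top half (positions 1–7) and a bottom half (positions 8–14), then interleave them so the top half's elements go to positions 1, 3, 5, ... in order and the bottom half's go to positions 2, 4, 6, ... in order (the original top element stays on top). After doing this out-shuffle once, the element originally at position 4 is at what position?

7

Track the element's position through each out-shuffle:
4 → 7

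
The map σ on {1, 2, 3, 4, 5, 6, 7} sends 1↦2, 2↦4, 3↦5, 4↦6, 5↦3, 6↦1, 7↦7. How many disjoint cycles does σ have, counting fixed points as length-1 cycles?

Cycle decomposition: (1 2 4 6) (3 5) (7).
3 cycles.

3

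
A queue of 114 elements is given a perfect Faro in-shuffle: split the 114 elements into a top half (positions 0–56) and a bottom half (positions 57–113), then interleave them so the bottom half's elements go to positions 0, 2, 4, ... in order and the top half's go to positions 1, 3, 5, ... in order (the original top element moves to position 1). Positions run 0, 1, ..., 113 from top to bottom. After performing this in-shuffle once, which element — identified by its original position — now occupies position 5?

Work backwards from position 5, undoing one in-shuffle at a time:
5 ← 2
So the element now at position 5 started at position 2.

2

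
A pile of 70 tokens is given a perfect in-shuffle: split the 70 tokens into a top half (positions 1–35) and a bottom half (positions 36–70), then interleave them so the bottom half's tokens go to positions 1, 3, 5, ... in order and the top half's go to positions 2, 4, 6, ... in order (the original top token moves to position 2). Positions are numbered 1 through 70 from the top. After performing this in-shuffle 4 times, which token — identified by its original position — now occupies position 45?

25

Work backwards from position 45, undoing one in-shuffle at a time:
45 ← 58 ← 29 ← 50 ← 25
So the token now at position 45 started at position 25.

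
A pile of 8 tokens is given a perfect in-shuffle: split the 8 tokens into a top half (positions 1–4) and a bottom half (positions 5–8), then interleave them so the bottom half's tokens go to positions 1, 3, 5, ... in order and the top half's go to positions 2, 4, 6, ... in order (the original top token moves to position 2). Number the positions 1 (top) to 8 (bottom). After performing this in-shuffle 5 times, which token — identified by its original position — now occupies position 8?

7

Work backwards from position 8, undoing one in-shuffle at a time:
8 ← 4 ← 2 ← 1 ← 5 ← 7
So the token now at position 8 started at position 7.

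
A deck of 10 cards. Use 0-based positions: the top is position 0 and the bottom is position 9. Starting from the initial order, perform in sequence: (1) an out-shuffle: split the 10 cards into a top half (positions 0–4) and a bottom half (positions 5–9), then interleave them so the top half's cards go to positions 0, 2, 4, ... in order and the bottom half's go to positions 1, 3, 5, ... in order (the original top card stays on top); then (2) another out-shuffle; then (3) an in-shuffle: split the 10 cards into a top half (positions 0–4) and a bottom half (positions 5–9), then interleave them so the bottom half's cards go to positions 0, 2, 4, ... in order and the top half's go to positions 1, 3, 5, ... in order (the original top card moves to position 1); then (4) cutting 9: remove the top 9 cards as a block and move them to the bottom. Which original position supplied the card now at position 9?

Undo the operations in reverse order, starting from position 9:
  undo op 4 (cut 9): 9 ← 8
  undo op 3 (in-shuffle, from bottom half): 8 ← 9
  undo op 2 (out-shuffle, from bottom half): 9 ← 9
  undo op 1 (out-shuffle, from bottom half): 9 ← 9
So the card at position 9 came from original position 9.

9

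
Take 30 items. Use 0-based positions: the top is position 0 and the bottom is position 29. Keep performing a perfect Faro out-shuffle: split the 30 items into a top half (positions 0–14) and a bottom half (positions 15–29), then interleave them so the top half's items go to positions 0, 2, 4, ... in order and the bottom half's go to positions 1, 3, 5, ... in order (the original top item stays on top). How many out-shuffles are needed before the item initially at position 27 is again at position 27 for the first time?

28

Follow position 27 under repeated out-shuffles:
27 → 25 → 21 → 13 → 26 → 23 → 17 → 5 → ... → 27 (length 28)
It first returns after 28 out-shuffles.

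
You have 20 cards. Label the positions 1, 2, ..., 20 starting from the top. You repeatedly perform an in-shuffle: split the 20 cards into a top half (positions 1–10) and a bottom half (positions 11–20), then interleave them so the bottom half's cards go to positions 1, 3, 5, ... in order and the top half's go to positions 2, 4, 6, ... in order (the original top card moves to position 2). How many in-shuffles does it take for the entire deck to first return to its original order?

6

The in-shuffle permutes the 20 positions with cycle lengths [2, 3, 3, 6, 6].
Every card is home exactly when every cycle has completed a whole number of laps, i.e. after lcm(2, 3, 6) = 6 in-shuffles.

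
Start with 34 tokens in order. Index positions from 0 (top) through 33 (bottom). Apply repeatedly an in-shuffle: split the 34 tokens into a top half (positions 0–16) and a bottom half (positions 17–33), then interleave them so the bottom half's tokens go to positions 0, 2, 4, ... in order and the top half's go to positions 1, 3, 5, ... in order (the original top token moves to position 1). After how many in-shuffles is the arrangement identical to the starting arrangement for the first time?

12

The in-shuffle permutes the 34 positions with cycle lengths [3, 3, 4, 12, 12].
Every token is home exactly when every cycle has completed a whole number of laps, i.e. after lcm(3, 4, 12) = 12 in-shuffles.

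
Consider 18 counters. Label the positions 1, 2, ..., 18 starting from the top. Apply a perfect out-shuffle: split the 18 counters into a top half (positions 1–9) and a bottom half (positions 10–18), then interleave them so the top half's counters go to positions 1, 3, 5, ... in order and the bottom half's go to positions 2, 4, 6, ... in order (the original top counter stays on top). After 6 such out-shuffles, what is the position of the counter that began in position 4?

Track the counter's position through each out-shuffle:
4 → 7 → 13 → 8 → 15 → 12 → 6

6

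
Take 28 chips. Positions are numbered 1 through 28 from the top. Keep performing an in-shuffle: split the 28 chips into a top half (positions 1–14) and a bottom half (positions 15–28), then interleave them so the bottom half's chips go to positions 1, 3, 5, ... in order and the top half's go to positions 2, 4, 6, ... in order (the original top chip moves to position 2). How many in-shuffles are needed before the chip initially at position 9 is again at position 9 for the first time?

Follow position 9 under repeated in-shuffles:
9 → 18 → 7 → 14 → 28 → 27 → 25 → 21 → ... → 9 (length 28)
It first returns after 28 in-shuffles.

28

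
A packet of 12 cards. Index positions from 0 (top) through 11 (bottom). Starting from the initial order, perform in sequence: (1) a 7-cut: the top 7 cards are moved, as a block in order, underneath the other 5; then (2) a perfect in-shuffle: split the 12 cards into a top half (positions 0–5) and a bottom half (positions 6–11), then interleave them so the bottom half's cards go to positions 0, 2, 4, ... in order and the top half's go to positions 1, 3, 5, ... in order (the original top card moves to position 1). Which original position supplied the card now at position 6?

Undo the operations in reverse order, starting from position 6:
  undo op 2 (in-shuffle, from bottom half): 6 ← 9
  undo op 1 (cut 7): 9 ← 4
So the card at position 6 came from original position 4.

4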